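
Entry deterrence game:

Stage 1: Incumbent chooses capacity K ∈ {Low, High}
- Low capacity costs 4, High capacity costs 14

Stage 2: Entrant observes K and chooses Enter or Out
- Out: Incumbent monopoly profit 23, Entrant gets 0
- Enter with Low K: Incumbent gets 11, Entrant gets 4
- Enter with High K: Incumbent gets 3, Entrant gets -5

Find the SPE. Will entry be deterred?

SPE: (High, Enter|Low, Out|High); Entry deterred. Incumbent net profit = 9

Work:
After Low K: Entrant enters (4 > 0)
After High K: Entrant stays out (-5 < 0)
Incumbent: Low → 11−4=7, High → 23−14=9
Incumbent chooses High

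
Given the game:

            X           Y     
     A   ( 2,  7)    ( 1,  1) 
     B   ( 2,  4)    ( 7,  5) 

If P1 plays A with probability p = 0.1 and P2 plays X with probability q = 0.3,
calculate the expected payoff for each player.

E[P1] = 5.08, E[P2] = 4.51

Work:
E[P1] = p·q·π₁(A,X) + p·(1-q)·π₁(A,Y) + (1-p)·q·π₁(B,X) + (1-p)·(1-q)·π₁(B,Y)
= 0.1·0.3·2 + 0.1·0.7·1 + 0.9·0.3·2 + 0.9·0.7·7
= 5.08

E[P2] = 4.51 (similar calculation)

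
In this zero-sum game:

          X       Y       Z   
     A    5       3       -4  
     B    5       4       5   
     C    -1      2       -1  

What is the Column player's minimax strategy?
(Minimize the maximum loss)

Column should play Y, value = 4

Work:
Column player minimizes Row's maximum payoff:
Column X: max payoff to Row = 5
Column Y: max payoff to Row = 4
Column Z: max payoff to Row = 5
Minimum is 4, achieved by column Y.
Minimax strategy: Y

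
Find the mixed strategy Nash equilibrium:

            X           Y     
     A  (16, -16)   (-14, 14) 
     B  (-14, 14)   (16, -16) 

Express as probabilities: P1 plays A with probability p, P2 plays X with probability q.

p = 0.5, q = 0.5

Work:
Find probabilities that make opponent indifferent:
P2 chooses q to make P1 indifferent between A and B
P1 chooses p to make P2 indifferent between X and Y
Mixed NE: P1 plays (A: 0.5, B: 0.5), P2 plays (X: 0.5, Y: 0.5)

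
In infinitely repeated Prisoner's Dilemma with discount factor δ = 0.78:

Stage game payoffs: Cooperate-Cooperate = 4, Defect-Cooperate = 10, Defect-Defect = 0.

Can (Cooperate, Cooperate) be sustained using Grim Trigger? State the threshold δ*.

δ* = 0.6; since δ = 0.78 ≥ 0.6, cooperation can be sustained

Work:
For Grim Trigger:
Cooperate forever: 4/(1-δ)
Defect then punished: 10 + 0·δ/(1-δ)
Need: 4/(1-δ) ≥ 10 + 0·δ/(1-δ)
Solving: δ ≥ (T-R)/(T-P) = (10-4)/(10-0) = 0.6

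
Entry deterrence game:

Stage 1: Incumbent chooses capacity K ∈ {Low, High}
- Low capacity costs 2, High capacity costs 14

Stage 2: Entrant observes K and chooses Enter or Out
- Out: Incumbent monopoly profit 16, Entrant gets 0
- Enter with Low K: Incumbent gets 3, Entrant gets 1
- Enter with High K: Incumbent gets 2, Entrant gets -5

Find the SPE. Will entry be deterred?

SPE: (High, Enter|Low, Out|High); Entry deterred. Incumbent net profit = 2

Work:
After Low K: Entrant enters (1 > 0)
After High K: Entrant stays out (-5 < 0)
Incumbent: Low → 3−2=1, High → 16−14=2
Incumbent chooses High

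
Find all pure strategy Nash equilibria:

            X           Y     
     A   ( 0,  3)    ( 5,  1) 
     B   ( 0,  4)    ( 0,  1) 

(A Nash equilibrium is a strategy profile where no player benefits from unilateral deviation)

Nash equilibrium: (A, X), (B, X)

Work:
Best responses:
  P1 vs X: payoffs [0, 0] → best response A/B (payoff 0)
  P1 vs Y: payoffs [5, 0] → best response A (payoff 5)
  P2 vs A: payoffs [3, 1] → best response X (payoff 3)
  P2 vs B: payoffs [4, 1] → best response X (payoff 4)
Mutual best responses: (A,X), (B,X) → Nash equilibria.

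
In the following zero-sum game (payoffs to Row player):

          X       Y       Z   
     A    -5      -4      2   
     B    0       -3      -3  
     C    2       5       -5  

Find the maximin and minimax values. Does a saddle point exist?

Maximin = -3, Minimax = 2, Saddle: False

Work:
Row minimums: [-5, -3, -5] → maximin = -3
Column maximums: [2, 5, 2] → minimax = 2
No saddle point (maximin ≠ minimax). Mixed strategy needed.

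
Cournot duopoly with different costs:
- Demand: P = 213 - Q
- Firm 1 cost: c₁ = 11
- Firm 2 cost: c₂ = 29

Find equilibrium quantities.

q₁* = 73.33, q₂* = 55.33

Work:
Reaction: q₁ = (213 - 11 - q₂)/2
Reaction: q₂ = (213 - 29 - q₁)/2
Solve simultaneously:
q₁* = (213 - 2×11 + 29)/3 = 73.33
q₂* = (213 - 2×29 + 11)/3 = 55.33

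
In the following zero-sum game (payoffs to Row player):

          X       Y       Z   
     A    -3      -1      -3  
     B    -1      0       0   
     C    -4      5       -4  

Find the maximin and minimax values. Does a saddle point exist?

Maximin = -1, Minimax = -1, Saddle: True

Work:
Row minimums: [-3, -1, -4] → maximin = -1
Column maximums: [-1, 5, 0] → minimax = -1
Saddle point exists! Game value = -1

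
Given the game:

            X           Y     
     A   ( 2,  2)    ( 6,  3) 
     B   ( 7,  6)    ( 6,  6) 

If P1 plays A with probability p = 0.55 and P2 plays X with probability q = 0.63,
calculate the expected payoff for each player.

E[P1] = 4.8975, E[P2] = 4.0035

Work:
E[P1] = p·q·π₁(A,X) + p·(1-q)·π₁(A,Y) + (1-p)·q·π₁(B,X) + (1-p)·(1-q)·π₁(B,Y)
= 0.55·0.63·2 + 0.55·0.37·6 + 0.45·0.63·7 + 0.45·0.37·6
= 4.8975

E[P2] = 4.0035 (similar calculation)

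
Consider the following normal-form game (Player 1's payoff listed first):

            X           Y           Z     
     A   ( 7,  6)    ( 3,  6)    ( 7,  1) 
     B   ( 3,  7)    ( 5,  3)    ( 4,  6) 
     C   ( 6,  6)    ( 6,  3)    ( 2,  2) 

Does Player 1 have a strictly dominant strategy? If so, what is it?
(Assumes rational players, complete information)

No strictly dominant strategy exists for Player 1

Work:
A strategy strictly dominates another if it gives a strictly higher payoff against every opponent action. Compare each pair of P1's strategies column-by-column:
  A vs B: [7 vs 3, 3 vs 5, 7 vs 4] → A does not strictly dominate B (column Y: 3 ≤ 5)
  A vs C: [7 vs 6, 3 vs 6, 7 vs 2] → A does not strictly dominate C (column Y: 3 ≤ 6)
  B vs A: [3 vs 7, 5 vs 3, 4 vs 7] → B does not strictly dominate A (column X: 3 ≤ 7)
  B vs C: [3 vs 6, 5 vs 6, 4 vs 2] → B does not strictly dominate C (column X: 3 ≤ 6)
  C vs A: [6 vs 7, 6 vs 3, 2 vs 7] → C does not strictly dominate A (column X: 6 ≤ 7)
  C vs B: [6 vs 3, 6 vs 5, 2 vs 4] → C does not strictly dominate B (column Z: 2 ≤ 4)
No single strategy strictly dominates all others → no strictly dominant strategy.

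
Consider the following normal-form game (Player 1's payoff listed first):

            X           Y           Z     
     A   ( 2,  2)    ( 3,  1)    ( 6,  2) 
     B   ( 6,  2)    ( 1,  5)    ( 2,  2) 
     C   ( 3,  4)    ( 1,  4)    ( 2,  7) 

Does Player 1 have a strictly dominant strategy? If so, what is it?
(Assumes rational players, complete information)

No strictly dominant strategy exists for Player 1

Work:
A strategy strictly dominates another if it gives a strictly higher payoff against every opponent action. Compare each pair of P1's strategies column-by-column:
  A vs B: [2 vs 6, 3 vs 1, 6 vs 2] → A does not strictly dominate B (column X: 2 ≤ 6)
  A vs C: [2 vs 3, 3 vs 1, 6 vs 2] → A does not strictly dominate C (column X: 2 ≤ 3)
  B vs A: [6 vs 2, 1 vs 3, 2 vs 6] → B does not strictly dominate A (column Y: 1 ≤ 3)
  B vs C: [6 vs 3, 1 vs 1, 2 vs 2] → B does not strictly dominate C (column Y: 1 ≤ 1)
  C vs A: [3 vs 2, 1 vs 3, 2 vs 6] → C does not strictly dominate A (column Y: 1 ≤ 3)
  C vs B: [3 vs 6, 1 vs 1, 2 vs 2] → C does not strictly dominate B (column X: 3 ≤ 6)
No single strategy strictly dominates all others → no strictly dominant strategy.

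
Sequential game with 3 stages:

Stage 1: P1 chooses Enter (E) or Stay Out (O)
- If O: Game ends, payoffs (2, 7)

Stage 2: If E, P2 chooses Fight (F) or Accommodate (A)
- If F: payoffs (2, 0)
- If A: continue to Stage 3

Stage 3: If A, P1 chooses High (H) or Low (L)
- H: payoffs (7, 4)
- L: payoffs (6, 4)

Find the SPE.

SPE: (E, A, H); Outcome (7, 4)

Work:
Stage 3: P1 chooses H (7 vs 6)
Stage 2: P2: F->0, A->4 (anticipating H). Choose A
Stage 1: P1: O->2, E->7 (anticipating A, H). Choose E
SPE path: E -> A -> H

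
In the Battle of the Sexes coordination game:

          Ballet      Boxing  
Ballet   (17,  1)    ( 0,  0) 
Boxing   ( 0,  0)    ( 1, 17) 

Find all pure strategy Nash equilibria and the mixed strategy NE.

Pure NE: (Ballet, Ballet) and (Boxing, Boxing); Mixed NE: p = 0.9444, q = 0.0556

Work:
Check pure NE:
(Ballet, Ballet): (17, 1) - no unilateral deviation beneficial
(Boxing, Boxing): (1, 17) - no unilateral deviation beneficial
Mixed NE: P1 plays Ballet with p = 0.9444, P2 plays Ballet with q = 0.0556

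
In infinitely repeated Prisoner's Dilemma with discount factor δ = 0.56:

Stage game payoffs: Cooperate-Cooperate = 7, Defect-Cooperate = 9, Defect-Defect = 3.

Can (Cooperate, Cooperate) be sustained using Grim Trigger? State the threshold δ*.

δ* = 0.3333; since δ = 0.56 ≥ 0.3333, cooperation can be sustained

Work:
For Grim Trigger:
Cooperate forever: 7/(1-δ)
Defect then punished: 9 + 3·δ/(1-δ)
Need: 7/(1-δ) ≥ 9 + 3·δ/(1-δ)
Solving: δ ≥ (T-R)/(T-P) = (9-7)/(9-3) = 0.3333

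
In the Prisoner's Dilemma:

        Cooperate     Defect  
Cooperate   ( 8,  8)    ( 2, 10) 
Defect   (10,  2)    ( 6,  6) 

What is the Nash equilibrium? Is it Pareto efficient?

(Defect, Defect) is NE; not Pareto efficient

Work:
Defect dominates Cooperate for both players:
If P2 cooperates: Defect (10) > Cooperate (8)
If P2 defects: Defect (6) > Cooperate (2)
NE: (Defect, Defect) with payoff (6, 6)
But (Cooperate, Cooperate) = (8, 8) Pareto dominates (6, 6)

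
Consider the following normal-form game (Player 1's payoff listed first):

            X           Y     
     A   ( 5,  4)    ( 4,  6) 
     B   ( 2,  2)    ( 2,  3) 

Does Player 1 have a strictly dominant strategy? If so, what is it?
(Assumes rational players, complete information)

Yes, Player 1's strictly dominant strategy is A

Work:
A strategy strictly dominates another if it gives a strictly higher payoff against every opponent action. Compare each pair of P1's strategies column-by-column:
  A vs B: [5 vs 2, 4 vs 2] → A strictly dominates B
  B vs A: [2 vs 5, 2 vs 4] → B does not strictly dominate A (column X: 2 ≤ 5)
A strictly dominates every other strategy → strictly dominant.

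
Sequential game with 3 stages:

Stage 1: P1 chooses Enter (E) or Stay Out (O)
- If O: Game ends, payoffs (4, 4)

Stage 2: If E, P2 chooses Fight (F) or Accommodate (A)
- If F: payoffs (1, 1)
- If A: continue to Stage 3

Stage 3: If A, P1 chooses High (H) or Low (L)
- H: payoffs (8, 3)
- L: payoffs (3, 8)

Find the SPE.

SPE: (E, A, H); Outcome (8, 3)

Work:
Stage 3: P1 chooses H (8 vs 3)
Stage 2: P2: F->1, A->3 (anticipating H). Choose A
Stage 1: P1: O->4, E->8 (anticipating A, H). Choose E
SPE path: E -> A -> H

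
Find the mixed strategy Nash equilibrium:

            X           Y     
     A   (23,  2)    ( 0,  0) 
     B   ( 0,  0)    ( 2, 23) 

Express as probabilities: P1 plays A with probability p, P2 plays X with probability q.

p = 0.92, q = 0.08

Work:
Find probabilities that make opponent indifferent:
P2 chooses q to make P1 indifferent between A and B
P1 chooses p to make P2 indifferent between X and Y
Mixed NE: P1 plays (A: 0.92, B: 0.08), P2 plays (X: 0.08, Y: 0.92)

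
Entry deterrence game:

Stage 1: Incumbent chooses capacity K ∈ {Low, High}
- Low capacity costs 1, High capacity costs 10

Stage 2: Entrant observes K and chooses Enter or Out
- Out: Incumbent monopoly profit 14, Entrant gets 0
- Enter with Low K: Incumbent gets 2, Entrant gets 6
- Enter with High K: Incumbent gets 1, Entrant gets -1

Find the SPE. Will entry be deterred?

SPE: (High, Enter|Low, Out|High); Entry deterred. Incumbent net profit = 4

Work:
After Low K: Entrant enters (6 > 0)
After High K: Entrant stays out (-1 < 0)
Incumbent: Low → 2−1=1, High → 14−10=4
Incumbent chooses High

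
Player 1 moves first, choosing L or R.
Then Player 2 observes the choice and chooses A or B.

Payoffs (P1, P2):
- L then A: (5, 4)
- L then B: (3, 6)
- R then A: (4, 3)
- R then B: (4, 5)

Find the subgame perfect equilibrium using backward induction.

P1 plays R, P2 plays B after L and B after R; Payoff (4, 5)

Work:
Backward induction:
After L: P2 chooses B → P1 gets 3
After R: P2 chooses B → P1 gets 4
P1 chooses R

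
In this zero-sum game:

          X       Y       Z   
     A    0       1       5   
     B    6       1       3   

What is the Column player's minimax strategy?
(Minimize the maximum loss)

Column should play Y, value = 1

Work:
Column player minimizes Row's maximum payoff:
Column X: max payoff to Row = 6
Column Y: max payoff to Row = 1
Column Z: max payoff to Row = 5
Minimum is 1, achieved by column Y.
Minimax strategy: Y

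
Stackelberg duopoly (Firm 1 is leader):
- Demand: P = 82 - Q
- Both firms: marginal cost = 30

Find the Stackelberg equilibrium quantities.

q₁* (leader) = 26.0, q₂* (follower) = 13.0

Work:
Follower's reaction: q₂ = (a - c - q₁)/2
Leader substitutes: π₁ = q₁·(a - q₁ - (a-c-q₁)/2 - c)
FOC: q₁* = (82 - 30)/2 = 26.00
Then: q₂* = (82 - 30 - 26.0)/2 = 13.00
Leader has first-mover advantage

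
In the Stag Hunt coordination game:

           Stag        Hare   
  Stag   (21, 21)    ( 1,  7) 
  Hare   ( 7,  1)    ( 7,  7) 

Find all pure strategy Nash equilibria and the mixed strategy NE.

Pure NE: (Stag, Stag) and (Hare, Hare); Mixed NE: p = 0.3, q = 0.3

Work:
Check pure NE:
(Stag, Stag): (21, 21) - no unilateral deviation beneficial
(Hare, Hare): (7, 7) - no unilateral deviation beneficial
Mixed NE: P1 plays Stag with p = 0.3, P2 plays Stag with q = 0.3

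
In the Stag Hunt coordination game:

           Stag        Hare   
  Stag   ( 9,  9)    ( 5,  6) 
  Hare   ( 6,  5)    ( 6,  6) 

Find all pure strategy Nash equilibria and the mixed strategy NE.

Pure NE: (Stag, Stag) and (Hare, Hare); Mixed NE: p = 0.25, q = 0.25

Work:
Check pure NE:
(Stag, Stag): (9, 9) - no unilateral deviation beneficial
(Hare, Hare): (6, 6) - no unilateral deviation beneficial
Mixed NE: P1 plays Stag with p = 0.25, P2 plays Stag with q = 0.25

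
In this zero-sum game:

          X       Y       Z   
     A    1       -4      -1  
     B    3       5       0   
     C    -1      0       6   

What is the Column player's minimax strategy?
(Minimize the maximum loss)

Column should play X, value = 3

Work:
Column player minimizes Row's maximum payoff:
Column X: max payoff to Row = 3
Column Y: max payoff to Row = 5
Column Z: max payoff to Row = 6
Minimum is 3, achieved by column X.
Minimax strategy: X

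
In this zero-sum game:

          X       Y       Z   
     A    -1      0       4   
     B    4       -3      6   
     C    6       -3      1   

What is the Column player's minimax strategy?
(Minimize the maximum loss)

Column should play Y, value = 0

Work:
Column player minimizes Row's maximum payoff:
Column X: max payoff to Row = 6
Column Y: max payoff to Row = 0
Column Z: max payoff to Row = 6
Minimum is 0, achieved by column Y.
Minimax strategy: Y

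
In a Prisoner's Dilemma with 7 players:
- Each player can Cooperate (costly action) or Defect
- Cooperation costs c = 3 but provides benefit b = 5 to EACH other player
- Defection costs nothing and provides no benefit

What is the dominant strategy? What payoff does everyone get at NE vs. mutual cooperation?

Dominant: Defect; NE payoff = 0; Coop payoff = 27

Work:
Defect dominates (saves cost c = 3, benefit to others is external)
NE: All defect → everyone gets 0
If all cooperate: each receives (6)×5 - 3 = 27
Social dilemma: 27 > 0 but NE gives 0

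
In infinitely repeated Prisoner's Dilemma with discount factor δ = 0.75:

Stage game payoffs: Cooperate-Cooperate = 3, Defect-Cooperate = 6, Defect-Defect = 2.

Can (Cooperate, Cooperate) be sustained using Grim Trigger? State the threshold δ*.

δ* = 0.75; since δ = 0.75 ≥ 0.75, cooperation can be sustained

Work:
For Grim Trigger:
Cooperate forever: 3/(1-δ)
Defect then punished: 6 + 2·δ/(1-δ)
Need: 3/(1-δ) ≥ 6 + 2·δ/(1-δ)
Solving: δ ≥ (T-R)/(T-P) = (6-3)/(6-2) = 0.75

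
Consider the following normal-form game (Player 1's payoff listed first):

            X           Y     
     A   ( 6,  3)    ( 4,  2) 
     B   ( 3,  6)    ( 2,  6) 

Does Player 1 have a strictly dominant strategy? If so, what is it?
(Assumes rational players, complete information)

Yes, Player 1's strictly dominant strategy is A

Work:
A strategy strictly dominates another if it gives a strictly higher payoff against every opponent action. Compare each pair of P1's strategies column-by-column:
  A vs B: [6 vs 3, 4 vs 2] → A strictly dominates B
  B vs A: [3 vs 6, 2 vs 4] → B does not strictly dominate A (column X: 3 ≤ 6)
A strictly dominates every other strategy → strictly dominant.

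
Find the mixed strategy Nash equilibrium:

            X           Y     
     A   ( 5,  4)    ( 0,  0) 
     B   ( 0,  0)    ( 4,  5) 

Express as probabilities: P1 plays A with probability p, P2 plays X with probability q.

p = 0.5556, q = 0.4444

Work:
Find probabilities that make opponent indifferent:
P2 chooses q to make P1 indifferent between A and B
P1 chooses p to make P2 indifferent between X and Y
Mixed NE: P1 plays (A: 0.5556, B: 0.4444), P2 plays (X: 0.4444, Y: 0.5556)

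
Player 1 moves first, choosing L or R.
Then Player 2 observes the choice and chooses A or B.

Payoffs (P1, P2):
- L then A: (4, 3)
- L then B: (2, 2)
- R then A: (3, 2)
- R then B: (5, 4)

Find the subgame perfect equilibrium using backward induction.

P1 plays R, P2 plays A after L and B after R; Payoff (5, 4)

Work:
Backward induction:
After L: P2 chooses A → P1 gets 4
After R: P2 chooses B → P1 gets 5
P1 chooses R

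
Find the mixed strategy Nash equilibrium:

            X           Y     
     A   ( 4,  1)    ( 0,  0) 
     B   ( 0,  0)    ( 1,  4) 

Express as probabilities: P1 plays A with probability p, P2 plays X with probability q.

p = 0.8, q = 0.2

Work:
Find probabilities that make opponent indifferent:
P2 chooses q to make P1 indifferent between A and B
P1 chooses p to make P2 indifferent between X and Y
Mixed NE: P1 plays (A: 0.8, B: 0.2), P2 plays (X: 0.2, Y: 0.8)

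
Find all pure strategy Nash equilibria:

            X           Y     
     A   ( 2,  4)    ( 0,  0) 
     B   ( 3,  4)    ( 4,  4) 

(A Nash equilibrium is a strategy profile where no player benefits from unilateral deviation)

Nash equilibrium: (B, X), (B, Y)

Work:
Best responses:
  P1 vs X: payoffs [2, 3] → best response B (payoff 3)
  P1 vs Y: payoffs [0, 4] → best response B (payoff 4)
  P2 vs A: payoffs [4, 0] → best response X (payoff 4)
  P2 vs B: payoffs [4, 4] → best response X/Y (payoff 4)
Mutual best responses: (B,X), (B,Y) → Nash equilibria.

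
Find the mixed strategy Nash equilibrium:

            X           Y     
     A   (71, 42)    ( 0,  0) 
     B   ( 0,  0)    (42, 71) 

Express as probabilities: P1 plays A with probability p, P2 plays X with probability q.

p = 0.6283, q = 0.3717

Work:
Find probabilities that make opponent indifferent:
P2 chooses q to make P1 indifferent between A and B
P1 chooses p to make P2 indifferent between X and Y
Mixed NE: P1 plays (A: 0.6283, B: 0.3717), P2 plays (X: 0.3717, Y: 0.6283)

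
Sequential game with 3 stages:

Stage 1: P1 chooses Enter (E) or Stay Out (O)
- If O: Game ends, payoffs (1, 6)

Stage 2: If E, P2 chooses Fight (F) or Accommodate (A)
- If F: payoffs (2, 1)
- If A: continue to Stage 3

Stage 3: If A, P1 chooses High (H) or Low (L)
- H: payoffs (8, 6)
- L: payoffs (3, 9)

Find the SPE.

SPE: (E, A, H); Outcome (8, 6)

Work:
Stage 3: P1 chooses H (8 vs 3)
Stage 2: P2: F->1, A->6 (anticipating H). Choose A
Stage 1: P1: O->1, E->8 (anticipating A, H). Choose E
SPE path: E -> A -> H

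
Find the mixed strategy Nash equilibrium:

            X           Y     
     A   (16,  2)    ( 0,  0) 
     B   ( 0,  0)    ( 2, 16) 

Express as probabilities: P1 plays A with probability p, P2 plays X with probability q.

p = 0.8889, q = 0.1111

Work:
Find probabilities that make opponent indifferent:
P2 chooses q to make P1 indifferent between A and B
P1 chooses p to make P2 indifferent between X and Y
Mixed NE: P1 plays (A: 0.8889, B: 0.1111), P2 plays (X: 0.1111, Y: 0.8889)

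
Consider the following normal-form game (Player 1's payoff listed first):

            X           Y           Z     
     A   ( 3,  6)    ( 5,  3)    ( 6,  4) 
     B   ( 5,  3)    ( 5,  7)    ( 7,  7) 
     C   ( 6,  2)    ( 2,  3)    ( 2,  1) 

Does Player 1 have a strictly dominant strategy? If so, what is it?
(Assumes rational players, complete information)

No strictly dominant strategy exists for Player 1

Work:
A strategy strictly dominates another if it gives a strictly higher payoff against every opponent action. Compare each pair of P1's strategies column-by-column:
  A vs B: [3 vs 5, 5 vs 5, 6 vs 7] → A does not strictly dominate B (column X: 3 ≤ 5)
  A vs C: [3 vs 6, 5 vs 2, 6 vs 2] → A does not strictly dominate C (column X: 3 ≤ 6)
  B vs A: [5 vs 3, 5 vs 5, 7 vs 6] → B does not strictly dominate A (column Y: 5 ≤ 5)
  B vs C: [5 vs 6, 5 vs 2, 7 vs 2] → B does not strictly dominate C (column X: 5 ≤ 6)
  C vs A: [6 vs 3, 2 vs 5, 2 vs 6] → C does not strictly dominate A (column Y: 2 ≤ 5)
  C vs B: [6 vs 5, 2 vs 5, 2 vs 7] → C does not strictly dominate B (column Y: 2 ≤ 5)
No single strategy strictly dominates all others → no strictly dominant strategy.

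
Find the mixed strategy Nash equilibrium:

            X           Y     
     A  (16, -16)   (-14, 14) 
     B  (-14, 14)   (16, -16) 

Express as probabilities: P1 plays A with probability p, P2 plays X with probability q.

p = 0.5, q = 0.5

Work:
Find probabilities that make opponent indifferent:
P2 chooses q to make P1 indifferent between A and B
P1 chooses p to make P2 indifferent between X and Y
Mixed NE: P1 plays (A: 0.5, B: 0.5), P2 plays (X: 0.5, Y: 0.5)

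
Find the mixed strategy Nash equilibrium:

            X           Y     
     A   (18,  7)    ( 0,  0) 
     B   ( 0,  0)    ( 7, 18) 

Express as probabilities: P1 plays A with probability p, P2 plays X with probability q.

p = 0.72, q = 0.28

Work:
Find probabilities that make opponent indifferent:
P2 chooses q to make P1 indifferent between A and B
P1 chooses p to make P2 indifferent between X and Y
Mixed NE: P1 plays (A: 0.72, B: 0.28), P2 plays (X: 0.28, Y: 0.72)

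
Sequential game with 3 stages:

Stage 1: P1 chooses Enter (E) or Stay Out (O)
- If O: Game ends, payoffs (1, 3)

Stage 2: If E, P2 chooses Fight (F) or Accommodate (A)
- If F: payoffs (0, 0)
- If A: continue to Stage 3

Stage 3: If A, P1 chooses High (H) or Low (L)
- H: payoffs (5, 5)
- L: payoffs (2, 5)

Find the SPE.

SPE: (E, A, H); Outcome (5, 5)

Work:
Stage 3: P1 chooses H (5 vs 2)
Stage 2: P2: F->0, A->5 (anticipating H). Choose A
Stage 1: P1: O->1, E->5 (anticipating A, H). Choose E
SPE path: E -> A -> H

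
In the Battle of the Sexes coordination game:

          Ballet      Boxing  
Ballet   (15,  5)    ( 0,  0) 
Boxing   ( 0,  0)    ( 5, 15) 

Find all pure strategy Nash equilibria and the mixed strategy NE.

Pure NE: (Ballet, Ballet) and (Boxing, Boxing); Mixed NE: p = 0.75, q = 0.25

Work:
Check pure NE:
(Ballet, Ballet): (15, 5) - no unilateral deviation beneficial
(Boxing, Boxing): (5, 15) - no unilateral deviation beneficial
Mixed NE: P1 plays Ballet with p = 0.75, P2 plays Ballet with q = 0.25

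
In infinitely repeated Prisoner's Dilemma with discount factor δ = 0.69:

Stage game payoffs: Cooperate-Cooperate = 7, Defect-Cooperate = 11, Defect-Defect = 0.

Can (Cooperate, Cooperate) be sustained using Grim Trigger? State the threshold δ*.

δ* = 0.3636; since δ = 0.69 ≥ 0.3636, cooperation can be sustained

Work:
For Grim Trigger:
Cooperate forever: 7/(1-δ)
Defect then punished: 11 + 0·δ/(1-δ)
Need: 7/(1-δ) ≥ 11 + 0·δ/(1-δ)
Solving: δ ≥ (T-R)/(T-P) = (11-7)/(11-0) = 0.3636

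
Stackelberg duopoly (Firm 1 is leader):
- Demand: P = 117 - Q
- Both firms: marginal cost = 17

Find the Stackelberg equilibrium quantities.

q₁* (leader) = 50.0, q₂* (follower) = 25.0

Work:
Follower's reaction: q₂ = (a - c - q₁)/2
Leader substitutes: π₁ = q₁·(a - q₁ - (a-c-q₁)/2 - c)
FOC: q₁* = (117 - 17)/2 = 50.00
Then: q₂* = (117 - 17 - 50.0)/2 = 25.00
Leader has first-mover advantage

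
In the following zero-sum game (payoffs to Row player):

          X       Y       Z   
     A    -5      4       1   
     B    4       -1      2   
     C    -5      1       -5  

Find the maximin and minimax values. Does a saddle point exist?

Maximin = -1, Minimax = 2, Saddle: False

Work:
Row minimums: [-5, -1, -5] → maximin = -1
Column maximums: [4, 4, 2] → minimax = 2
No saddle point (maximin ≠ minimax). Mixed strategy needed.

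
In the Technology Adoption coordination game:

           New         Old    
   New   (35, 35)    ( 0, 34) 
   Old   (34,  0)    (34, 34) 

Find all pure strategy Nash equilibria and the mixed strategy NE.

Pure NE: (New, New) and (Old, Old); Mixed NE: p = 0.9714, q = 0.9714

Work:
Check pure NE:
(New, New): (35, 35) - no unilateral deviation beneficial
(Old, Old): (34, 34) - no unilateral deviation beneficial
Mixed NE: P1 plays New with p = 0.9714, P2 plays New with q = 0.9714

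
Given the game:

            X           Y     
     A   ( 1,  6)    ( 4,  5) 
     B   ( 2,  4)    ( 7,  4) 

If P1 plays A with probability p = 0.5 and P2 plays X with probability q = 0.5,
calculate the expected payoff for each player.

E[P1] = 3.5, E[P2] = 4.75

Work:
E[P1] = p·q·π₁(A,X) + p·(1-q)·π₁(A,Y) + (1-p)·q·π₁(B,X) + (1-p)·(1-q)·π₁(B,Y)
= 0.5·0.5·1 + 0.5·0.5·4 + 0.5·0.5·2 + 0.5·0.5·7
= 3.5

E[P2] = 4.75 (similar calculation)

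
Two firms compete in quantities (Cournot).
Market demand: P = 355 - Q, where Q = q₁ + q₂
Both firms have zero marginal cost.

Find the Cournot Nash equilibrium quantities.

q₁* = q₂* = 118.33; P* = 118.33

Work:
Profit: π_i = P·q_i = (a - q_i - q_j)·q_i
FOC: ∂π_i/∂q_i = a - 2q_i - q_j = 0
Reaction function: q_i = (355 - q_j)/2
Symmetry: q* = 355/3 = 118.33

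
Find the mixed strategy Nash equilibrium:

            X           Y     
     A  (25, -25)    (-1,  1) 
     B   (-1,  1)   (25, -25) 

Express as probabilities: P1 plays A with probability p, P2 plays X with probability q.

p = 0.5, q = 0.5

Work:
Find probabilities that make opponent indifferent:
P2 chooses q to make P1 indifferent between A and B
P1 chooses p to make P2 indifferent between X and Y
Mixed NE: P1 plays (A: 0.5, B: 0.5), P2 plays (X: 0.5, Y: 0.5)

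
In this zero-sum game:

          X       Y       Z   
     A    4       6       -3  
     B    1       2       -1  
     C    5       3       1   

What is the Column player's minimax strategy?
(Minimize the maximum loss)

Column should play Z, value = 1

Work:
Column player minimizes Row's maximum payoff:
Column X: max payoff to Row = 5
Column Y: max payoff to Row = 6
Column Z: max payoff to Row = 1
Minimum is 1, achieved by column Z.
Minimax strategy: Z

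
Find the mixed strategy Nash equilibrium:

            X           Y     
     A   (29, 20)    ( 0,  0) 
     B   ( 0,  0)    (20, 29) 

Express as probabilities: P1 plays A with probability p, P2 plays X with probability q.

p = 0.5918, q = 0.4082

Work:
Find probabilities that make opponent indifferent:
P2 chooses q to make P1 indifferent between A and B
P1 chooses p to make P2 indifferent between X and Y
Mixed NE: P1 plays (A: 0.5918, B: 0.4082), P2 plays (X: 0.4082, Y: 0.5918)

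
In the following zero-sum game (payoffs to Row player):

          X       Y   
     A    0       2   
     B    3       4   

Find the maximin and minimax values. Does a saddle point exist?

Maximin = 3, Minimax = 3, Saddle: True

Work:
Row minimums: [0, 3] → maximin = 3
Column maximums: [3, 4] → minimax = 3
Saddle point exists! Game value = 3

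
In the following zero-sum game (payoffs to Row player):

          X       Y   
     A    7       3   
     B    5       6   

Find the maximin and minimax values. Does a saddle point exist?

Maximin = 5, Minimax = 6, Saddle: False

Work:
Row minimums: [3, 5] → maximin = 5
Column maximums: [7, 6] → minimax = 6
No saddle point (maximin ≠ minimax). Mixed strategy needed.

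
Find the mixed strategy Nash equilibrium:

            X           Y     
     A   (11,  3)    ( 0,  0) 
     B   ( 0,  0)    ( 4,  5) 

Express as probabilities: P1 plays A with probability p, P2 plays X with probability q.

p = 0.625, q = 0.2667

Work:
Find probabilities that make opponent indifferent:
P2 chooses q to make P1 indifferent between A and B
P1 chooses p to make P2 indifferent between X and Y
Mixed NE: P1 plays (A: 0.625, B: 0.375), P2 plays (X: 0.2667, Y: 0.7333)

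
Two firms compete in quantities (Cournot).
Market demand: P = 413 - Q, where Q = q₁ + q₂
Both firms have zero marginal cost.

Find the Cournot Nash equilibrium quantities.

q₁* = q₂* = 137.67; P* = 137.67

Work:
Profit: π_i = P·q_i = (a - q_i - q_j)·q_i
FOC: ∂π_i/∂q_i = a - 2q_i - q_j = 0
Reaction function: q_i = (413 - q_j)/2
Symmetry: q* = 413/3 = 137.67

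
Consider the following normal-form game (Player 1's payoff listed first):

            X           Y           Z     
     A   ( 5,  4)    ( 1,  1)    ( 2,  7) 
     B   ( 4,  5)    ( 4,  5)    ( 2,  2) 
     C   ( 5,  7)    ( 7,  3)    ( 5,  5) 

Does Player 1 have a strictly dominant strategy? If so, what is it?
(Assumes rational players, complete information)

No strictly dominant strategy exists for Player 1

Work:
A strategy strictly dominates another if it gives a strictly higher payoff against every opponent action. Compare each pair of P1's strategies column-by-column:
  A vs B: [5 vs 4, 1 vs 4, 2 vs 2] → A does not strictly dominate B (column Y: 1 ≤ 4)
  A vs C: [5 vs 5, 1 vs 7, 2 vs 5] → A does not strictly dominate C (column X: 5 ≤ 5)
  B vs A: [4 vs 5, 4 vs 1, 2 vs 2] → B does not strictly dominate A (column X: 4 ≤ 5)
  B vs C: [4 vs 5, 4 vs 7, 2 vs 5] → B does not strictly dominate C (column X: 4 ≤ 5)
  C vs A: [5 vs 5, 7 vs 1, 5 vs 2] → C does not strictly dominate A (column X: 5 ≤ 5)
  C vs B: [5 vs 4, 7 vs 4, 5 vs 2] → C strictly dominates B
No single strategy strictly dominates all others → no strictly dominant strategy.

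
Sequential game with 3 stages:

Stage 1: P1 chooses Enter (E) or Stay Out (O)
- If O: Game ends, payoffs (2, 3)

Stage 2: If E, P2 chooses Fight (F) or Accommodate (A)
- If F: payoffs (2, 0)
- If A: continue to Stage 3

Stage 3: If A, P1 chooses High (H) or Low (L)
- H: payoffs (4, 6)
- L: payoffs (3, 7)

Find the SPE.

SPE: (E, A, H); Outcome (4, 6)

Work:
Stage 3: P1 chooses H (4 vs 3)
Stage 2: P2: F->0, A->6 (anticipating H). Choose A
Stage 1: P1: O->2, E->4 (anticipating A, H). Choose E
SPE path: E -> A -> H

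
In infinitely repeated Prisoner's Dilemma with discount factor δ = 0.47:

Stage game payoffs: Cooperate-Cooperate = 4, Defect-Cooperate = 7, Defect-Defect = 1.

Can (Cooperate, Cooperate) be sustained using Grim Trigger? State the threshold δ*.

δ* = 0.5; since δ = 0.47 < 0.5, cooperation cannot be sustained

Work:
For Grim Trigger:
Cooperate forever: 4/(1-δ)
Defect then punished: 7 + 1·δ/(1-δ)
Need: 4/(1-δ) ≥ 7 + 1·δ/(1-δ)
Solving: δ ≥ (T-R)/(T-P) = (7-4)/(7-1) = 0.5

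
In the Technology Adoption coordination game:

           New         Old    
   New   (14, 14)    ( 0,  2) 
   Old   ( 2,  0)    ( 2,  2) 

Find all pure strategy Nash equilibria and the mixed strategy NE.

Pure NE: (New, New) and (Old, Old); Mixed NE: p = 0.1429, q = 0.1429

Work:
Check pure NE:
(New, New): (14, 14) - no unilateral deviation beneficial
(Old, Old): (2, 2) - no unilateral deviation beneficial
Mixed NE: P1 plays New with p = 0.1429, P2 plays New with q = 0.1429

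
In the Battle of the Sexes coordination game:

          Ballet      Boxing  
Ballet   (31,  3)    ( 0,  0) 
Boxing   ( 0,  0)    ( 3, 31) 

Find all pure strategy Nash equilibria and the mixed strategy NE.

Pure NE: (Ballet, Ballet) and (Boxing, Boxing); Mixed NE: p = 0.9118, q = 0.0882

Work:
Check pure NE:
(Ballet, Ballet): (31, 3) - no unilateral deviation beneficial
(Boxing, Boxing): (3, 31) - no unilateral deviation beneficial
Mixed NE: P1 plays Ballet with p = 0.9118, P2 plays Ballet with q = 0.0882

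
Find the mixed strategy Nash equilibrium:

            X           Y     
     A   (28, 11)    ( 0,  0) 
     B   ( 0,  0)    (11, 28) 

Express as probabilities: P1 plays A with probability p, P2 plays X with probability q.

p = 0.7179, q = 0.2821

Work:
Find probabilities that make opponent indifferent:
P2 chooses q to make P1 indifferent between A and B
P1 chooses p to make P2 indifferent between X and Y
Mixed NE: P1 plays (A: 0.7179, B: 0.2821), P2 plays (X: 0.2821, Y: 0.7179)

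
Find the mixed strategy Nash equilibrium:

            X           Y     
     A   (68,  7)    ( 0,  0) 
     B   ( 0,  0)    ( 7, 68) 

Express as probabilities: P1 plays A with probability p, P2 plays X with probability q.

p = 0.9067, q = 0.0933

Work:
Find probabilities that make opponent indifferent:
P2 chooses q to make P1 indifferent between A and B
P1 chooses p to make P2 indifferent between X and Y
Mixed NE: P1 plays (A: 0.9067, B: 0.0933), P2 plays (X: 0.0933, Y: 0.9067)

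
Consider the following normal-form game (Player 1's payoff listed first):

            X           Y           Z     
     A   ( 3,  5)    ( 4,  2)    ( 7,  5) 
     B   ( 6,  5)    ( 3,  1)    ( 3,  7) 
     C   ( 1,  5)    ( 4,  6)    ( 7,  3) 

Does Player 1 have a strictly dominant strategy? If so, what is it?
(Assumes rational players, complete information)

No strictly dominant strategy exists for Player 1

Work:
A strategy strictly dominates another if it gives a strictly higher payoff against every opponent action. Compare each pair of P1's strategies column-by-column:
  A vs B: [3 vs 6, 4 vs 3, 7 vs 3] → A does not strictly dominate B (column X: 3 ≤ 6)
  A vs C: [3 vs 1, 4 vs 4, 7 vs 7] → A does not strictly dominate C (column Y: 4 ≤ 4)
  B vs A: [6 vs 3, 3 vs 4, 3 vs 7] → B does not strictly dominate A (column Y: 3 ≤ 4)
  B vs C: [6 vs 1, 3 vs 4, 3 vs 7] → B does not strictly dominate C (column Y: 3 ≤ 4)
  C vs A: [1 vs 3, 4 vs 4, 7 vs 7] → C does not strictly dominate A (column X: 1 ≤ 3)
  C vs B: [1 vs 6, 4 vs 3, 7 vs 3] → C does not strictly dominate B (column X: 1 ≤ 6)
No single strategy strictly dominates all others → no strictly dominant strategy.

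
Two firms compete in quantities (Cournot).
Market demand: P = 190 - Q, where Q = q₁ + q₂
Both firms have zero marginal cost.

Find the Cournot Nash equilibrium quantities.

q₁* = q₂* = 63.33; P* = 63.33

Work:
Profit: π_i = P·q_i = (a - q_i - q_j)·q_i
FOC: ∂π_i/∂q_i = a - 2q_i - q_j = 0
Reaction function: q_i = (190 - q_j)/2
Symmetry: q* = 190/3 = 63.33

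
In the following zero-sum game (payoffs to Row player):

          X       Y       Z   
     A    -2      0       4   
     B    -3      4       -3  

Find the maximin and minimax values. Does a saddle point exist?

Maximin = -2, Minimax = -2, Saddle: True

Work:
Row minimums: [-2, -3] → maximin = -2
Column maximums: [-2, 4, 4] → minimax = -2
Saddle point exists! Game value = -2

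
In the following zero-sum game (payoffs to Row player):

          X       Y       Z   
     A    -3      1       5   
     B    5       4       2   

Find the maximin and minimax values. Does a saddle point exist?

Maximin = 2, Minimax = 4, Saddle: False

Work:
Row minimums: [-3, 2] → maximin = 2
Column maximums: [5, 4, 5] → minimax = 4
No saddle point (maximin ≠ minimax). Mixed strategy needed.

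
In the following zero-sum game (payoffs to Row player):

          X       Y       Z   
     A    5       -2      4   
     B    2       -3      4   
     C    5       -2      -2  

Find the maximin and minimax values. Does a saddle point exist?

Maximin = -2, Minimax = -2, Saddle: True

Work:
Row minimums: [-2, -3, -2] → maximin = -2
Column maximums: [5, -2, 4] → minimax = -2
Saddle point exists! Game value = -2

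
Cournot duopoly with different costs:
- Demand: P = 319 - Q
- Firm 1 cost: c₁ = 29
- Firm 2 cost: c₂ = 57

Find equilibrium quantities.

q₁* = 106.0, q₂* = 78.0

Work:
Reaction: q₁ = (319 - 29 - q₂)/2
Reaction: q₂ = (319 - 57 - q₁)/2
Solve simultaneously:
q₁* = (319 - 2×29 + 57)/3 = 106.0
q₂* = (319 - 2×57 + 29)/3 = 78.0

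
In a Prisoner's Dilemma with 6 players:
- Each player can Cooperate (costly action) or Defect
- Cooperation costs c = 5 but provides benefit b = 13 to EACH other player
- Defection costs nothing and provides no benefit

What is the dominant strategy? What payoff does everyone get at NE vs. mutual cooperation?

Dominant: Defect; NE payoff = 0; Coop payoff = 60

Work:
Defect dominates (saves cost c = 5, benefit to others is external)
NE: All defect → everyone gets 0
If all cooperate: each receives (5)×13 - 5 = 60
Social dilemma: 60 > 0 but NE gives 0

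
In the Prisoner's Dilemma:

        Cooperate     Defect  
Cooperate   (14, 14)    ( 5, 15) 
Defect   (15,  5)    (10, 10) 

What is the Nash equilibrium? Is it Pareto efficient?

(Defect, Defect) is NE; not Pareto efficient

Work:
Defect dominates Cooperate for both players:
If P2 cooperates: Defect (15) > Cooperate (14)
If P2 defects: Defect (10) > Cooperate (5)
NE: (Defect, Defect) with payoff (10, 10)
But (Cooperate, Cooperate) = (14, 14) Pareto dominates (10, 10)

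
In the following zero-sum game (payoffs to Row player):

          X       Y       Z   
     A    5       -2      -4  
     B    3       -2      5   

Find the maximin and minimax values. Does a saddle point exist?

Maximin = -2, Minimax = -2, Saddle: True

Work:
Row minimums: [-4, -2] → maximin = -2
Column maximums: [5, -2, 5] → minimax = -2
Saddle point exists! Game value = -2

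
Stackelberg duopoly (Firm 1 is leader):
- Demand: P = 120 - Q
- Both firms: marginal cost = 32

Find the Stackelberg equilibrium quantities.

q₁* (leader) = 44.0, q₂* (follower) = 22.0

Work:
Follower's reaction: q₂ = (a - c - q₁)/2
Leader substitutes: π₁ = q₁·(a - q₁ - (a-c-q₁)/2 - c)
FOC: q₁* = (120 - 32)/2 = 44.00
Then: q₂* = (120 - 32 - 44.0)/2 = 22.00
Leader has first-mover advantage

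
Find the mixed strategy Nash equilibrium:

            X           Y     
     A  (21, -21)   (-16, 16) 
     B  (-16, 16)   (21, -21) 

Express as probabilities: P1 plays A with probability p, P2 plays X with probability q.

p = 0.5, q = 0.5

Work:
Find probabilities that make opponent indifferent:
P2 chooses q to make P1 indifferent between A and B
P1 chooses p to make P2 indifferent between X and Y
Mixed NE: P1 plays (A: 0.5, B: 0.5), P2 plays (X: 0.5, Y: 0.5)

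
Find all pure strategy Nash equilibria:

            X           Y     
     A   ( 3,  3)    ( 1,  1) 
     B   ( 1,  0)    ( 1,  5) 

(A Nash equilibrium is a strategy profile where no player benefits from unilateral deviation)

Nash equilibrium: (A, X), (B, Y)

Work:
Best responses:
  P1 vs X: payoffs [3, 1] → best response A (payoff 3)
  P1 vs Y: payoffs [1, 1] → best response A/B (payoff 1)
  P2 vs A: payoffs [3, 1] → best response X (payoff 3)
  P2 vs B: payoffs [0, 5] → best response Y (payoff 5)
Mutual best responses: (A,X), (B,Y) → Nash equilibria.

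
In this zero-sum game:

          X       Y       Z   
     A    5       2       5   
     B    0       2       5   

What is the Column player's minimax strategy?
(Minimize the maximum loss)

Column should play Y, value = 2

Work:
Column player minimizes Row's maximum payoff:
Column X: max payoff to Row = 5
Column Y: max payoff to Row = 2
Column Z: max payoff to Row = 5
Minimum is 2, achieved by column Y.
Minimax strategy: Y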